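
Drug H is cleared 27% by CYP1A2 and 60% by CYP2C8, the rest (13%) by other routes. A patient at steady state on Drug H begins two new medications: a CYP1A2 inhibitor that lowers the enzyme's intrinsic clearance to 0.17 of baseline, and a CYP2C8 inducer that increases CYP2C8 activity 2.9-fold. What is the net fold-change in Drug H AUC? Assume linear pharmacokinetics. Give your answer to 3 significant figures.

0.522

The CYP1A2 pathway (27% of clearance) falls to 0.17× activity: 0.27 × 0.17 = 0.0459.
The CYP2C8 pathway (60% of clearance) is boosted to 2.9× activity: 0.6 × 2.9 = 1.74.
Non-CYP routes (13%) are unchanged.
New clearance relative to baseline: 0.0459 + 1.74 + 0.13 = 1.9159.
Because AUC varies inversely with clearance, the combined effect is 1 / 1.9159 = 0.522.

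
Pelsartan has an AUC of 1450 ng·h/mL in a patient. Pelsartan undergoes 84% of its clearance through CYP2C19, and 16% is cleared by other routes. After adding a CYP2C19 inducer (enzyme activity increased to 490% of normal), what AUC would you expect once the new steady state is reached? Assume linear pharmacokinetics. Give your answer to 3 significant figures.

339 ng·h/mL

The CYP2C19 pathway (84% of clearance) rises to 4.9× activity: 0.84 × 4.9 = 4.116.
Non-CYP routes (16%) are unchanged.
New clearance relative to baseline: 4.116 + 0.16 = 4.276.
New AUC = baseline ÷ relative clearance = 1450 / 4.276 = 339 ng·h/mL.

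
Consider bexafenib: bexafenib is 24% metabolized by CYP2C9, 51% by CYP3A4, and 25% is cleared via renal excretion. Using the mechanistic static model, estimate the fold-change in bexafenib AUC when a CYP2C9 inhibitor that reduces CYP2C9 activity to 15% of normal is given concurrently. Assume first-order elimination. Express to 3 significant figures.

1.26

The CYP2C9 pathway (24% of clearance) is reduced to 0.15× activity: 0.24 × 0.15 = 0.036.
CYP3A4 (51%) and the residual 25% are unaffected.
CL_new/CL_old = 0.036 + 0.51 + 0.25 = 0.796.
AUC is inversely proportional to clearance, so the fold-change is 1 / 0.796 = 1.26.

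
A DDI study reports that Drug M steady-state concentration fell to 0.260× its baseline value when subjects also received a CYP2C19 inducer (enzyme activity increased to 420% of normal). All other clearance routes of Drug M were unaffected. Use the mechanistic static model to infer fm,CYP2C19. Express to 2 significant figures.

0.89

CL'/CL = 1 / 0.260 = 3.846
4.2·fm + (1 − fm) = 3.846
fm = (3.846 − 1) / (4.2 − 1) = 0.89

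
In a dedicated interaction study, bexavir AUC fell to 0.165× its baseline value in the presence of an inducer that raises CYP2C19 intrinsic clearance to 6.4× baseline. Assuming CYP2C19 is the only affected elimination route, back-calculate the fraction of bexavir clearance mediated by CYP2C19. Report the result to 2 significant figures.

Let x = fm,CYP2C19. Because AUC ∝ 1/CL, relative clearance rose to 1/0.165 = 6.061.
Setting x·6.4 + (1 − x) = 6.061 and solving: x = (6.061 − 1)/(6.4 − 1) = 0.94.

0.94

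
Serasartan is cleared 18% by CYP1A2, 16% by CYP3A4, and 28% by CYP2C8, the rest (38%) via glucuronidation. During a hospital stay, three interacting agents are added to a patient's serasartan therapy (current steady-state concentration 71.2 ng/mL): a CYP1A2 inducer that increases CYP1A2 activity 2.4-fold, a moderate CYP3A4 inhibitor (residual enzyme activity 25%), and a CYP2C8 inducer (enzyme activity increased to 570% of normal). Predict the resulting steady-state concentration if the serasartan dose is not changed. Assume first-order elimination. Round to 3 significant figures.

29.1 ng/mL

The CYP1A2 pathway (18% of clearance) rises to 2.4× activity: 0.18 × 2.4 = 0.432.
The CYP3A4 pathway (16% of clearance) is reduced to 0.25× activity: 0.16 × 0.25 = 0.04.
The CYP2C8 pathway (28% of clearance) is boosted to 5.7× activity: 0.28 × 5.7 = 1.596.
The remaining 38% of clearance is unaffected.
Relative clearance = 0.432 + 0.04 + 1.596 + 0.38 = 2.448.
Steady-state concentration ∝ 1/CL: new value = 71.2 / 2.448 = 29.1 ng/mL.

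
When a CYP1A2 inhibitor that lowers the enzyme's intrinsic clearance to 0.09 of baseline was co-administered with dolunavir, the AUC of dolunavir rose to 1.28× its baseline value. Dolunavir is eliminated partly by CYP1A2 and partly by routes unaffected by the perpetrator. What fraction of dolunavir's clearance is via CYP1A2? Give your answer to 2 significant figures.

0.24

Call the CYP1A2 fraction fm. After the interaction, CL_new/CL_old = fm × 0.09 + (1 − fm).
AUC ratio = 1 / (new CL fraction), so new CL fraction = 1 / 1.28 = 0.7812.
fm × 0.09 + 1 − fm = 0.7812  ⇒  fm × (0.09 − 1) = −0.2188  ⇒  fm = 0.24.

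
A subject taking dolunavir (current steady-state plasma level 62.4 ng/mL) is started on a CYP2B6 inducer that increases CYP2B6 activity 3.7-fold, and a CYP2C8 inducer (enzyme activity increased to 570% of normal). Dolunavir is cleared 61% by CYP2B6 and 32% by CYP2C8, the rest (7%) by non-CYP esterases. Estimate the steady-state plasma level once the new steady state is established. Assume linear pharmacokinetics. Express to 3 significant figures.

The CYP2B6 pathway (61% of clearance) increases to 3.7× activity: 0.61 × 3.7 = 2.257.
The CYP2C8 pathway (32% of clearance) is boosted to 5.7× activity: 0.32 × 5.7 = 1.824.
Non-CYP routes (7%) are unchanged.
CL_new/CL_old = 2.257 + 1.824 + 0.07 = 4.151.
Dividing the baseline by the relative clearance: 62.4 / 4.151 = 15.0 ng/mL.

15.0 ng/mL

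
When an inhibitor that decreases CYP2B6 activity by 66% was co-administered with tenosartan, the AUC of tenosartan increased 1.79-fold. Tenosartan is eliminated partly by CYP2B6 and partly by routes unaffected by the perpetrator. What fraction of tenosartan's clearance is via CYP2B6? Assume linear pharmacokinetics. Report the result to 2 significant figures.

Write x for the fraction cleared via CYP2B6. The observed AUC change means clearance fell to 1/1.79 = 0.5587 of baseline.
Setting x·0.34 + (1 − x) = 0.5587 and solving: x = (0.5587 − 1)/(0.34 − 1) = 0.67.

0.67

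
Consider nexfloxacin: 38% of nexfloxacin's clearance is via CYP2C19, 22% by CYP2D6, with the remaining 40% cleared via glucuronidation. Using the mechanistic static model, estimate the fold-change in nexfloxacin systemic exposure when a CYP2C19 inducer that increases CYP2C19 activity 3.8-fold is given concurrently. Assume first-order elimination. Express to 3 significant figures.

0.484

The CYP2C19 pathway (38% of clearance) is boosted to 3.8× activity: 0.38 × 3.8 = 1.444.
CYP2D6 (22%) and the residual 40% are unaffected.
New clearance relative to baseline: 1.444 + 0.22 + 0.4 = 2.064.
Systemic exposure is inversely proportional to clearance, so the fold-change is 1 / 2.064 = 0.484.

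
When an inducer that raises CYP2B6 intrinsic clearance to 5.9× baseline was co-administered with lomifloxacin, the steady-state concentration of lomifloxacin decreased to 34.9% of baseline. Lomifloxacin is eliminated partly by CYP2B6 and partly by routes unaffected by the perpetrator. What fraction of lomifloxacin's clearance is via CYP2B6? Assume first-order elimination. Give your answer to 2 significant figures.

Let fm be the CYP2B6 fraction. New clearance relative to baseline = fm × 5.9 + (1 − fm).
Steady-state concentration ratio = 1 / (new CL fraction), so new CL fraction = 1 / 0.349 = 2.865.
fm × 5.9 + 1 − fm = 2.865  ⇒  fm × (5.9 − 1) = 1.865  ⇒  fm = 0.38.

0.38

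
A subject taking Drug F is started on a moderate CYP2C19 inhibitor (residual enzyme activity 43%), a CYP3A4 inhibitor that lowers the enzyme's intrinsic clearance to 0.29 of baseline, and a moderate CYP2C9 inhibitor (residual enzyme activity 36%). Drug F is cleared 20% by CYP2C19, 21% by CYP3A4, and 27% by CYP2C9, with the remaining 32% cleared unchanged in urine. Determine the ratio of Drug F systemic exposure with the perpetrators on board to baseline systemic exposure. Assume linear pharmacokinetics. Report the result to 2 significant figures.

1.8

CYP2C19: 0.2 × 0.43 = 0.086
CYP3A4: 0.21 × 0.29 = 0.0609
CYP2C9: 0.27 × 0.36 = 0.0972
Other: 0.32 (unchanged)
CL_new/CL_old = 0.086 + 0.0609 + 0.0972 + 0.32 = 0.5641.
Net systemic exposure ratio = 1 / 0.5641 = 1.8.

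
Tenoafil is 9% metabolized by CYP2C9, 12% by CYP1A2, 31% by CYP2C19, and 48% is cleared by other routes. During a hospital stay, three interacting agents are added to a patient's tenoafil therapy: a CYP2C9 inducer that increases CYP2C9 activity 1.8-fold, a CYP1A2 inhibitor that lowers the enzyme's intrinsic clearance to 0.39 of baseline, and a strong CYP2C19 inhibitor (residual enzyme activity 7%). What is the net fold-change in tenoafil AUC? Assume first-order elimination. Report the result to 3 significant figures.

1.41

The CYP2C9 pathway (9% of clearance) rises to 1.8× activity: 0.09 × 1.8 = 0.162.
The CYP1A2 pathway (12% of clearance) falls to 0.39× activity: 0.12 × 0.39 = 0.0468.
The CYP2C19 pathway (31% of clearance) falls to 0.07× activity: 0.31 × 0.07 = 0.0217.
Non-CYP routes (48%) are unchanged.
Relative clearance = 0.162 + 0.0468 + 0.0217 + 0.48 = 0.7105.
AUC ∝ 1/CL: fold-change = 1 / 0.7105 = 1.41.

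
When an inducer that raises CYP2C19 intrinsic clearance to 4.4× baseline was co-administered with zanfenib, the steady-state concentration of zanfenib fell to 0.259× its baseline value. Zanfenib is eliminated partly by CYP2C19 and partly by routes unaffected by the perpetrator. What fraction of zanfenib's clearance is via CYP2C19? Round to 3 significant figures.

0.841

Let x = fm,CYP2C19. Because steady-state concentration ∝ 1/CL, relative clearance rose to 1/0.259 = 3.861.
Setting x·4.4 + (1 − x) = 3.861 and solving: x = (3.861 − 1)/(4.4 − 1) = 0.841.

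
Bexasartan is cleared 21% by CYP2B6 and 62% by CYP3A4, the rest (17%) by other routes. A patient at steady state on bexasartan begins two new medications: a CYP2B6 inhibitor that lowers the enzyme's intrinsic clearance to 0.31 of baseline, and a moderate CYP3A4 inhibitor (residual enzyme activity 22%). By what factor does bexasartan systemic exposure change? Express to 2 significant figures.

2.7

The CYP2B6 pathway (21% of clearance) falls to 0.31× activity: 0.21 × 0.31 = 0.0651.
The CYP3A4 pathway (62% of clearance) drops to 0.22× activity: 0.62 × 0.22 = 0.1364.
The remaining 17% of clearance is unaffected.
Relative clearance = 0.0651 + 0.1364 + 0.17 = 0.3715.
Systemic exposure ∝ 1/CL: fold-change = 1 / 0.3715 = 2.7.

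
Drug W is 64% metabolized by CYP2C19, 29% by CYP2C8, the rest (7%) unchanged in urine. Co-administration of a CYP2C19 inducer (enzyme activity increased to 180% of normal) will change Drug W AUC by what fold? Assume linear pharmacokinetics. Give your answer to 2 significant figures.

0.66

CYP2C19: 0.64 × 1.8 = 1.152
CYP2C8: 0.29 (unchanged)
Other: 0.07 (unchanged)
Relative clearance = 1.152 + 0.29 + 0.07 = 1.512.
AUC is inversely proportional to clearance, so the fold-change is 1 / 1.512 = 0.66.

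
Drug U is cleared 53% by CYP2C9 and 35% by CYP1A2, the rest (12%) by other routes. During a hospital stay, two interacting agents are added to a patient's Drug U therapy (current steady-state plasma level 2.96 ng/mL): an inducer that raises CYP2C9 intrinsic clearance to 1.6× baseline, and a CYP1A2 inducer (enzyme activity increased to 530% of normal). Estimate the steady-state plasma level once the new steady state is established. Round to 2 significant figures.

1.0 ng/mL

The CYP2C9 pathway (53% of clearance) increases to 1.6× activity: 0.53 × 1.6 = 0.848.
The CYP1A2 pathway (35% of clearance) increases to 5.3× activity: 0.35 × 5.3 = 1.855.
The remaining 12% of clearance is unaffected.
Relative clearance = 0.848 + 1.855 + 0.12 = 2.823.
New steady-state plasma level = 2.96 / 2.823 = 1.0 ng/mL (concentration scales inversely with clearance).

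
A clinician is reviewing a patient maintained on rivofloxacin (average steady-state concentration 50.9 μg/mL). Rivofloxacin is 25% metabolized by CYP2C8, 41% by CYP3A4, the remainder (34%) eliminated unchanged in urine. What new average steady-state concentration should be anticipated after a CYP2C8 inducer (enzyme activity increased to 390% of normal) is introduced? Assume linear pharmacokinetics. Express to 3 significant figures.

29.5 μg/mL

The CYP2C8 pathway (25% of clearance) is boosted to 3.9× activity: 0.25 × 3.9 = 0.975.
CYP3A4 (41%) and the residual 34% are unaffected.
CL_new/CL_old = 0.975 + 0.41 + 0.34 = 1.725.
Average steady-state concentration ∝ 1/CL, so new value = 50.9 / 1.725 = 29.5 μg/mL.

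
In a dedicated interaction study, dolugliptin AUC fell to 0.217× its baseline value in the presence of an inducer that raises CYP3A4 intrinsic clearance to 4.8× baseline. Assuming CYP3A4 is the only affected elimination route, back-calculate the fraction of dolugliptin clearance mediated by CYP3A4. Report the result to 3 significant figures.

Let x = fm,CYP3A4. Because AUC ∝ 1/CL, relative clearance rose to 1/0.217 = 4.608.
Setting x·4.8 + (1 − x) = 4.608 and solving: x = (4.608 − 1)/(4.8 − 1) = 0.950.

0.950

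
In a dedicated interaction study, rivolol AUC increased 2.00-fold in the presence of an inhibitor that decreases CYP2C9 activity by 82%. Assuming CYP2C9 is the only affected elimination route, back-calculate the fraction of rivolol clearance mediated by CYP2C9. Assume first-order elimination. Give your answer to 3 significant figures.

CL'/CL = 1 / 2.00 = 0.5
0.18·fm + (1 − fm) = 0.5
fm = (0.5 − 1) / (0.18 − 1) = 0.610

0.610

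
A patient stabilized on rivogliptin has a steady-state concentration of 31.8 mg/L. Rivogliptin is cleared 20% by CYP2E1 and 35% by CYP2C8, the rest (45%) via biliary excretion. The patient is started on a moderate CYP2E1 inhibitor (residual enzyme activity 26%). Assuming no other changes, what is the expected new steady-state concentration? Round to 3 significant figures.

CYP2E1: 0.2 × 0.26 = 0.052
CYP2C8: 0.35 (unchanged)
Other: 0.45 (unchanged)
CL_new/CL_old = 0.052 + 0.35 + 0.45 = 0.852.
New steady-state concentration = baseline ÷ relative clearance = 31.8 / 0.852 = 37.3 mg/L.

37.3 mg/L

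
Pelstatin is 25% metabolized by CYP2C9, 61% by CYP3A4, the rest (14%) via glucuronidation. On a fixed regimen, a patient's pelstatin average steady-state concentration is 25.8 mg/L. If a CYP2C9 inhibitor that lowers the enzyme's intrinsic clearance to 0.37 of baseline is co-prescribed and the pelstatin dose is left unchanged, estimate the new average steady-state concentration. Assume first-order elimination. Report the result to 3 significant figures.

30.6 mg/L

The CYP2C9 pathway (25% of clearance) drops to 0.37× activity: 0.25 × 0.37 = 0.0925.
CYP3A4 (61%) and the residual 14% are unaffected.
New clearance relative to baseline: 0.0925 + 0.61 + 0.14 = 0.8425.
With dosing unchanged, average steady-state concentration scales as 1/CL: 25.8 / 0.8425 = 30.6 mg/L.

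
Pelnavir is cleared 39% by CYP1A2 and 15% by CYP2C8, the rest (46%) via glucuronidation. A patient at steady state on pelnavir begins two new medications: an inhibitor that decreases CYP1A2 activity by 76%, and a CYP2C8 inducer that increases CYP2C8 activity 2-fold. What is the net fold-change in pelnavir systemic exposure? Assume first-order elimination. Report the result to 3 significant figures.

1.17

The CYP1A2 pathway (39% of clearance) drops to 0.24× activity: 0.39 × 0.24 = 0.0936.
The CYP2C8 pathway (15% of clearance) rises to 2× activity: 0.15 × 2 = 0.3.
The remaining 46% of clearance is unaffected.
CL_new/CL_old = 0.0936 + 0.3 + 0.46 = 0.8536.
Systemic exposure ∝ 1/CL: fold-change = 1 / 0.8536 = 1.17.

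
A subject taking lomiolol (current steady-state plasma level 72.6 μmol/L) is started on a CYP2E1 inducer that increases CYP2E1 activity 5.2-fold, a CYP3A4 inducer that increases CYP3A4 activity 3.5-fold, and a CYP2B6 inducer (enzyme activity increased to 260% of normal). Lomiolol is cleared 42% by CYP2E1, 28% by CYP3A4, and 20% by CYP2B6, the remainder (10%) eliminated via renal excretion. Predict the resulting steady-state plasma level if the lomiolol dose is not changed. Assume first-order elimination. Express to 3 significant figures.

The CYP2E1 pathway (42% of clearance) increases to 5.2× activity: 0.42 × 5.2 = 2.184.
The CYP3A4 pathway (28% of clearance) increases to 3.5× activity: 0.28 × 3.5 = 0.98.
The CYP2B6 pathway (20% of clearance) increases to 2.6× activity: 0.2 × 2.6 = 0.52.
The remaining 10% of clearance is unaffected.
CL_new/CL_old = 2.184 + 0.98 + 0.52 + 0.1 = 3.784.
New steady-state plasma level = 72.6 / 3.784 = 19.2 μmol/L (concentration scales inversely with clearance).

19.2 μmol/L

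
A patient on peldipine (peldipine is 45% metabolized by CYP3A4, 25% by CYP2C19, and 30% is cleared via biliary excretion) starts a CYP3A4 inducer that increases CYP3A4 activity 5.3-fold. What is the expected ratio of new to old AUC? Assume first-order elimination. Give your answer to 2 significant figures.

0.34

CYP3A4: 0.45 × 5.3 = 2.385
CYP2C19: 0.25 (unchanged)
Other: 0.3 (unchanged)
Relative clearance = 2.385 + 0.25 + 0.3 = 2.935.
AUC ratio = CL_old/CL_new = 1 / 2.935 = 0.34.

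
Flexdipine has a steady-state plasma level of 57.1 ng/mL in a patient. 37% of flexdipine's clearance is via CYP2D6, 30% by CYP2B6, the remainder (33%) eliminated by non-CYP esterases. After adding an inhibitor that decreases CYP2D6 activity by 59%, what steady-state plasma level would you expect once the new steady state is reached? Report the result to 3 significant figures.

The CYP2D6 pathway (37% of clearance) is reduced to 0.41× activity: 0.37 × 0.41 = 0.1517.
CYP2B6 (30%) and the residual 33% are unaffected.
CL_new/CL_old = 0.1517 + 0.3 + 0.33 = 0.7817.
With dosing unchanged, steady-state plasma level scales as 1/CL: 57.1 / 0.7817 = 73.0 ng/mL.

73.0 ng/mL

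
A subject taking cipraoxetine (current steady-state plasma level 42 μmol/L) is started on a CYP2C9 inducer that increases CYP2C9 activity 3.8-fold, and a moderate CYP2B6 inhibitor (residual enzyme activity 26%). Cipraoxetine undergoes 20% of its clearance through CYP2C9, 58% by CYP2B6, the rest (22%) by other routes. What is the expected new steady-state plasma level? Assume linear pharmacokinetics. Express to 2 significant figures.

CYP2C9: 0.2 × 3.8 = 0.76
CYP2B6: 0.58 × 0.26 = 0.1508
Other: 0.22 (unchanged)
New clearance relative to baseline: 0.76 + 0.1508 + 0.22 = 1.1308.
Dividing the baseline by the relative clearance: 42 / 1.1308 = 37 μmol/L.

37 μmol/L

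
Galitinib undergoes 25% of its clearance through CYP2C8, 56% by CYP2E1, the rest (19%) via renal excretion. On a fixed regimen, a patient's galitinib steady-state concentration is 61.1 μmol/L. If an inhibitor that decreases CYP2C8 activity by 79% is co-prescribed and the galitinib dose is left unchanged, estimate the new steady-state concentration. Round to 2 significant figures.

76 μmol/L

The CYP2C8 pathway (25% of clearance) falls to 0.21× activity: 0.25 × 0.21 = 0.0525.
CYP2E1 (56%) and the residual 19% are unaffected.
CL_new/CL_old = 0.0525 + 0.56 + 0.19 = 0.8025.
New steady-state concentration = baseline ÷ relative clearance = 61.1 / 0.8025 = 76 μmol/L.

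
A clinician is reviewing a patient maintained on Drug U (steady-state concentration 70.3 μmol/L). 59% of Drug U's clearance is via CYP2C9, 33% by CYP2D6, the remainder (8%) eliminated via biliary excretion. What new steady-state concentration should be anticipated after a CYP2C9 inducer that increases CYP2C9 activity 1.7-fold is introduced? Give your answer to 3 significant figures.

49.8 μmol/L

CYP2C9: 0.59 × 1.7 = 1.003
CYP2D6: 0.33 (unchanged)
Other: 0.08 (unchanged)
Relative clearance = 1.003 + 0.33 + 0.08 = 1.413.
Steady-state concentration ∝ 1/CL, so new value = 70.3 / 1.413 = 49.8 μmol/L.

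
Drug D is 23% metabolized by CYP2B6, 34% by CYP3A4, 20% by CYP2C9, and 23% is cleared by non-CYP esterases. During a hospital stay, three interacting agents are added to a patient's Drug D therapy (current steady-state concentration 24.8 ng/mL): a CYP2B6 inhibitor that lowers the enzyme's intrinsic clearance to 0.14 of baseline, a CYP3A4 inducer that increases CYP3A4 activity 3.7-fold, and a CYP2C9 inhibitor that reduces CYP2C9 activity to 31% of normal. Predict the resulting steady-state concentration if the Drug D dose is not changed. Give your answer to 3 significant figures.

The CYP2B6 pathway (23% of clearance) drops to 0.14× activity: 0.23 × 0.14 = 0.0322.
The CYP3A4 pathway (34% of clearance) rises to 3.7× activity: 0.34 × 3.7 = 1.258.
The CYP2C9 pathway (20% of clearance) is reduced to 0.31× activity: 0.2 × 0.31 = 0.062.
Non-CYP routes (23%) are unchanged.
CL_new/CL_old = 0.0322 + 1.258 + 0.062 + 0.23 = 1.5822.
Steady-state concentration ∝ 1/CL: new value = 24.8 / 1.5822 = 15.7 ng/mL.

15.7 ng/mL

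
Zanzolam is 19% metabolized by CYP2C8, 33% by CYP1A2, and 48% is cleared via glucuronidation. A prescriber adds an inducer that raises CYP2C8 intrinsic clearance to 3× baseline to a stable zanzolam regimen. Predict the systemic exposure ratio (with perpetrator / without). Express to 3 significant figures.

The CYP2C8 pathway (19% of clearance) is boosted to 3× activity: 0.19 × 3 = 0.57.
CYP1A2 (33%) and the residual 48% are unaffected.
CL_new/CL_old = 0.57 + 0.33 + 0.48 = 1.38.
Systemic exposure is inversely proportional to clearance, so the fold-change is 1 / 1.38 = 0.725.

0.725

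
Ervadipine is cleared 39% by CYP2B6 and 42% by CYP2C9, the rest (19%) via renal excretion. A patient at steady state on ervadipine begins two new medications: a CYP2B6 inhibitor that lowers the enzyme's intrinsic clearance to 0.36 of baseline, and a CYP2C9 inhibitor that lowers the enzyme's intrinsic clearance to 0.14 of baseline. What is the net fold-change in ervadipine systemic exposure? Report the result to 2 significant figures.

The CYP2B6 pathway (39% of clearance) drops to 0.36× activity: 0.39 × 0.36 = 0.1404.
The CYP2C9 pathway (42% of clearance) drops to 0.14× activity: 0.42 × 0.14 = 0.0588.
Non-CYP routes (19%) are unchanged.
CL_new/CL_old = 0.1404 + 0.0588 + 0.19 = 0.3892.
Net systemic exposure ratio = 1 / 0.3892 = 2.6.

2.6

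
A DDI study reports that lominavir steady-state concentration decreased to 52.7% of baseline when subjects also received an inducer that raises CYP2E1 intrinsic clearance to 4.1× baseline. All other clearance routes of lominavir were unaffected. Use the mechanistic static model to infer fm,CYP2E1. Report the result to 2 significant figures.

0.29

Write x for the fraction cleared via CYP2E1. The observed steady-state concentration change means clearance rose to 1/0.527 = 1.898 of baseline.
Only the CYP2E1 route changed, so 1.898 = x·4.1 + (1 − x), giving x = 0.29.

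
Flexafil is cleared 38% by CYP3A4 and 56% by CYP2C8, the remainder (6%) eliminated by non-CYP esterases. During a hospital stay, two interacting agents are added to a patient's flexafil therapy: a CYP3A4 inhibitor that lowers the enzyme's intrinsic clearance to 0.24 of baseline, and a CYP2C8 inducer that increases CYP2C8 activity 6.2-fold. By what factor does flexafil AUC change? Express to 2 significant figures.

0.28

CYP3A4: 0.38 × 0.24 = 0.0912
CYP2C8: 0.56 × 6.2 = 3.472
Other: 0.06 (unchanged)
Relative clearance = 0.0912 + 3.472 + 0.06 = 3.6232.
AUC ∝ 1/CL: fold-change = 1 / 3.6232 = 0.28.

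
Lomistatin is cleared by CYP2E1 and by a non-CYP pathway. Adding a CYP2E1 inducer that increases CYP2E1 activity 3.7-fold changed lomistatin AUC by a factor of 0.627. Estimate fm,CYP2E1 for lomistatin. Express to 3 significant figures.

0.220

Let x = fm,CYP2E1. Because AUC ∝ 1/CL, relative clearance rose to 1/0.627 = 1.595.
Only the CYP2E1 route changed, so 1.595 = x·3.7 + (1 − x), giving x = 0.220.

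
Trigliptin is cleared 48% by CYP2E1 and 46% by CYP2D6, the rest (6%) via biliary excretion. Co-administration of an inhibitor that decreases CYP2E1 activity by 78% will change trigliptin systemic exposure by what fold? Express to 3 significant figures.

1.60

The CYP2E1 pathway (48% of clearance) is reduced to 0.22× activity: 0.48 × 0.22 = 0.1056.
CYP2D6 (46%) and the residual 6% are unaffected.
Relative clearance = 0.1056 + 0.46 + 0.06 = 0.6256.
Since systemic exposure ∝ 1/CL, the ratio is 1 / 0.6256 = 1.60.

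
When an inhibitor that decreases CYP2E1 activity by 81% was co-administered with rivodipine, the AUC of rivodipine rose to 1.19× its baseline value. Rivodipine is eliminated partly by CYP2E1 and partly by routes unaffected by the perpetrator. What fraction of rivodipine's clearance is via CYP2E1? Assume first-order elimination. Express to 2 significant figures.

Let x = fm,CYP2E1. Because AUC ∝ 1/CL, relative clearance fell to 1/1.19 = 0.8403.
Setting x·0.19 + (1 − x) = 0.8403 and solving: x = (0.8403 − 1)/(0.19 − 1) = 0.20.

0.20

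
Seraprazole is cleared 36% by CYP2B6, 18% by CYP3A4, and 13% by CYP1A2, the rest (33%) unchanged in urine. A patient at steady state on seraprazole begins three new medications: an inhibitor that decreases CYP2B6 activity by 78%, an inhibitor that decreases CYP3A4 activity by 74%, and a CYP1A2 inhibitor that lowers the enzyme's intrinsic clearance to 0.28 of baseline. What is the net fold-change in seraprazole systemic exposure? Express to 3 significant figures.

2.03

The CYP2B6 pathway (36% of clearance) falls to 0.22× activity: 0.36 × 0.22 = 0.0792.
The CYP3A4 pathway (18% of clearance) falls to 0.26× activity: 0.18 × 0.26 = 0.0468.
The CYP1A2 pathway (13% of clearance) is reduced to 0.28× activity: 0.13 × 0.28 = 0.0364.
The remaining 33% of clearance is unaffected.
Relative clearance = 0.0792 + 0.0468 + 0.0364 + 0.33 = 0.4924.
Net systemic exposure ratio = 1 / 0.4924 = 2.03.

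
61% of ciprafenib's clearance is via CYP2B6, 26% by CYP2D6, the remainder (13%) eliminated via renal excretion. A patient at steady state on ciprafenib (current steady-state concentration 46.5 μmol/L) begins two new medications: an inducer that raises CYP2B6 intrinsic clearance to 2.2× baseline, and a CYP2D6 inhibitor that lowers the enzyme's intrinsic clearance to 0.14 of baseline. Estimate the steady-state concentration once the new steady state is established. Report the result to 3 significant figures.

30.8 μmol/L

The CYP2B6 pathway (61% of clearance) is boosted to 2.2× activity: 0.61 × 2.2 = 1.342.
The CYP2D6 pathway (26% of clearance) is reduced to 0.14× activity: 0.26 × 0.14 = 0.0364.
Non-CYP routes (13%) are unchanged.
Relative clearance = 1.342 + 0.0364 + 0.13 = 1.5084.
New steady-state concentration = 46.5 / 1.5084 = 30.8 μmol/L (concentration scales inversely with clearance).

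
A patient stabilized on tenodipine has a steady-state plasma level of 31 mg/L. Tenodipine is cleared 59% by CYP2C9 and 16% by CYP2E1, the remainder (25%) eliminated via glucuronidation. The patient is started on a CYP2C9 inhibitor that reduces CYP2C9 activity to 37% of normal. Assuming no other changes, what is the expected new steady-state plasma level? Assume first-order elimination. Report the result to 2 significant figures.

49 mg/L

CYP2C9: 0.59 × 0.37 = 0.2183
CYP2E1: 0.16 (unchanged)
Other: 0.25 (unchanged)
New clearance relative to baseline: 0.2183 + 0.16 + 0.25 = 0.6283.
New steady-state plasma level = baseline ÷ relative clearance = 31 / 0.6283 = 49 mg/L.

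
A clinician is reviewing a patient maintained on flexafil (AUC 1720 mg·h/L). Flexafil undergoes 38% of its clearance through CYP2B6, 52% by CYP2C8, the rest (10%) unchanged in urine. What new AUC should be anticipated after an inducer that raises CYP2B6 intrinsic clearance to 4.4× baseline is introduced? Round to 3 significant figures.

The CYP2B6 pathway (38% of clearance) increases to 4.4× activity: 0.38 × 4.4 = 1.672.
CYP2C8 (52%) and the residual 10% are unaffected.
Relative clearance = 1.672 + 0.52 + 0.1 = 2.292.
With dosing unchanged, AUC scales as 1/CL: 1720 / 2.292 = 750 mg·h/L.

750 mg·h/L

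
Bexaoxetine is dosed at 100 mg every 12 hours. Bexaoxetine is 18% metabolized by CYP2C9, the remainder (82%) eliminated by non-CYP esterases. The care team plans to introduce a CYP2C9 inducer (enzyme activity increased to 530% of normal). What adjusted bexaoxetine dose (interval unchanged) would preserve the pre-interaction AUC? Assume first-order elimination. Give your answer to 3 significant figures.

The CYP2C9 pathway (18% of clearance) rises to 5.3× activity: 0.18 × 5.3 = 0.954.
The remaining 82% of clearance is unaffected.
CL_new/CL_old = 0.954 + 0.82 = 1.774.
Exposure is unchanged when dose changes in proportion to clearance. New dose = 100 mg × 1.774 = 177 mg.

177 mg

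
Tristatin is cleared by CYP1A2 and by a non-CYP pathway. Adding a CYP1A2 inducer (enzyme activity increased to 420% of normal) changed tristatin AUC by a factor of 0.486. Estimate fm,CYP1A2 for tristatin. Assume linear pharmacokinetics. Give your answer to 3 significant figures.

Write x for the fraction cleared via CYP1A2. The observed AUC change means clearance rose to 1/0.486 = 2.058 of baseline.
Setting x·4.2 + (1 − x) = 2.058 and solving: x = (2.058 − 1)/(4.2 − 1) = 0.331.

0.331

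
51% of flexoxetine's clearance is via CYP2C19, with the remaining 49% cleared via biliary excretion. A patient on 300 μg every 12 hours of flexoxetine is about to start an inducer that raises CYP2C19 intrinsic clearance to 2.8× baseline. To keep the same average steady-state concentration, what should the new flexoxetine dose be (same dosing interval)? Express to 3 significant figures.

575 μg

CYP2C19: 0.51 × 2.8 = 1.428
Other: 0.49 (unchanged)
Relative clearance = 1.428 + 0.49 = 1.918.
To maintain the same steady-state level, dose must scale with clearance: new dose = 300 × 1.918 = 575 μg.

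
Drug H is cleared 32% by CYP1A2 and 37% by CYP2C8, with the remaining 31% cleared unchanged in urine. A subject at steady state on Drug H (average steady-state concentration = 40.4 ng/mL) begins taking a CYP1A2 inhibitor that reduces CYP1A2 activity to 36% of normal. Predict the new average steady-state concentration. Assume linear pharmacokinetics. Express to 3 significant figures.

50.8 ng/mL

The CYP1A2 pathway (32% of clearance) drops to 0.36× activity: 0.32 × 0.36 = 0.1152.
CYP2C8 (37%) and the residual 31% are unaffected.
New clearance relative to baseline: 0.1152 + 0.37 + 0.31 = 0.7952.
With dosing unchanged, average steady-state concentration scales as 1/CL: 40.4 / 0.7952 = 50.8 ng/mL.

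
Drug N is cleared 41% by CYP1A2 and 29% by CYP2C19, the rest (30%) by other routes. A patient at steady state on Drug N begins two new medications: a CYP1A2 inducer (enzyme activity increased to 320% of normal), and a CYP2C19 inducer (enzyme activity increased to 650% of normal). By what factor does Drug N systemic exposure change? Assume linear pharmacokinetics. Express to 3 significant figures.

The CYP1A2 pathway (41% of clearance) is boosted to 3.2× activity: 0.41 × 3.2 = 1.312.
The CYP2C19 pathway (29% of clearance) rises to 6.5× activity: 0.29 × 6.5 = 1.885.
The remaining 30% of clearance is unaffected.
CL_new/CL_old = 1.312 + 1.885 + 0.3 = 3.497.
Net systemic exposure ratio = 1 / 3.497 = 0.286.

0.286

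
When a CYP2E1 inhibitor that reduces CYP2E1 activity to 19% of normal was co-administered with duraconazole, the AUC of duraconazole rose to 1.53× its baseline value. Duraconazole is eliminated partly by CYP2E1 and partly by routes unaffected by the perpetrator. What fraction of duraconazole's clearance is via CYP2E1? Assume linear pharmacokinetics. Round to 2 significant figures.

0.43

Write x for the fraction cleared via CYP2E1. The observed AUC change means clearance fell to 1/1.53 = 0.6536 of baseline.
Only the CYP2E1 route changed, so 0.6536 = x·0.19 + (1 − x), giving x = 0.43.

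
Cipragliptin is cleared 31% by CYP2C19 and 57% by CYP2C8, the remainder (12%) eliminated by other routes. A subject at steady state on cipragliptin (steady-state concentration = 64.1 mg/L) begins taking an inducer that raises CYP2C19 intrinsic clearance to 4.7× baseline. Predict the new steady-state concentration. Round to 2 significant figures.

30 mg/L

CYP2C19: 0.31 × 4.7 = 1.457
CYP2C8: 0.57 (unchanged)
Other: 0.12 (unchanged)
CL_new/CL_old = 1.457 + 0.57 + 0.12 = 2.147.
Steady-state concentration ∝ 1/CL, so new value = 64.1 / 2.147 = 30 mg/L.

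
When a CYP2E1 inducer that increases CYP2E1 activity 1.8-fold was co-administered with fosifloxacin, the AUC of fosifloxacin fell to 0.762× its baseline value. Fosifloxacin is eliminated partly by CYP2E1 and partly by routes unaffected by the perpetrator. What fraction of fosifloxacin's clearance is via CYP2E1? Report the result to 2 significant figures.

Let fm be the CYP2E1 fraction. New clearance relative to baseline = fm × 1.8 + (1 − fm).
AUC ratio = 1 / (new CL fraction), so new CL fraction = 1 / 0.762 = 1.312.
fm × 1.8 + 1 − fm = 1.312  ⇒  fm × (1.8 − 1) = 0.3123  ⇒  fm = 0.39.

0.39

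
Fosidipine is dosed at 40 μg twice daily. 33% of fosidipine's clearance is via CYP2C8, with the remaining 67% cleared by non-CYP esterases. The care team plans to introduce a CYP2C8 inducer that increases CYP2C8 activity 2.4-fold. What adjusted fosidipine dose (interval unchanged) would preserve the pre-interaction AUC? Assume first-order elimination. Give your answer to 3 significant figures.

58.5 μg

CYP2C8: 0.33 × 2.4 = 0.792
Other: 0.67 (unchanged)
CL_new/CL_old = 0.792 + 0.67 = 1.462.
To maintain the same steady-state level, dose must scale with clearance: new dose = 40 × 1.462 = 58.5 μg.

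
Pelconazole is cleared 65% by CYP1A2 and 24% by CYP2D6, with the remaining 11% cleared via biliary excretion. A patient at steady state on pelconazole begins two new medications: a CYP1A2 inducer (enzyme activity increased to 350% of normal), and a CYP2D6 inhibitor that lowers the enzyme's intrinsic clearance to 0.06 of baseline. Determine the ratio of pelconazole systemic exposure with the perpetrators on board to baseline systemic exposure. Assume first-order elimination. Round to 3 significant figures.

0.417

CYP1A2: 0.65 × 3.5 = 2.275
CYP2D6: 0.24 × 0.06 = 0.0144
Other: 0.11 (unchanged)
CL_new/CL_old = 2.275 + 0.0144 + 0.11 = 2.3994.
Net systemic exposure ratio = 1 / 2.3994 = 0.417.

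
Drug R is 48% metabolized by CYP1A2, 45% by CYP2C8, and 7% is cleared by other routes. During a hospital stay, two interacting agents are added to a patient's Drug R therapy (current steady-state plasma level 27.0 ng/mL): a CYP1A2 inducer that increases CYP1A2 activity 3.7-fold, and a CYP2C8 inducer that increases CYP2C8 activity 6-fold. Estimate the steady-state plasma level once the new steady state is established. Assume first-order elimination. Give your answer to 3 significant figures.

5.94 ng/mL

The CYP1A2 pathway (48% of clearance) rises to 3.7× activity: 0.48 × 3.7 = 1.776.
The CYP2C8 pathway (45% of clearance) increases to 6× activity: 0.45 × 6 = 2.7.
The remaining 7% of clearance is unaffected.
New clearance relative to baseline: 1.776 + 2.7 + 0.07 = 4.546.
New steady-state plasma level = 27.0 / 4.546 = 5.94 ng/mL (concentration scales inversely with clearance).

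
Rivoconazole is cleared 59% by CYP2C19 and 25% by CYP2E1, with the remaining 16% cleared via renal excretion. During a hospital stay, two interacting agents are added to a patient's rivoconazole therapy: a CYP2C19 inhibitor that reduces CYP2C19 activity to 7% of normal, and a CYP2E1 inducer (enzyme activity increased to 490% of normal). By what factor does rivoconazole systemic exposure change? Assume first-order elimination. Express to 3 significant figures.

CYP2C19: 0.59 × 0.07 = 0.0413
CYP2E1: 0.25 × 4.9 = 1.225
Other: 0.16 (unchanged)
New clearance relative to baseline: 0.0413 + 1.225 + 0.16 = 1.4263.
Systemic exposure ∝ 1/CL: fold-change = 1 / 1.4263 = 0.701.

0.701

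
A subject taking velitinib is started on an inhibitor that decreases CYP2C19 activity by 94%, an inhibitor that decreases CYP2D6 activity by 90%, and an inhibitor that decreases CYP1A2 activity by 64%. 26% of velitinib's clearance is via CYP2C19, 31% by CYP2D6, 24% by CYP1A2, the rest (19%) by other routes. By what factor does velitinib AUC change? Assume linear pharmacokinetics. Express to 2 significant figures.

3.1

The CYP2C19 pathway (26% of clearance) falls to 0.06× activity: 0.26 × 0.06 = 0.0156.
The CYP2D6 pathway (31% of clearance) falls to 0.1× activity: 0.31 × 0.1 = 0.031.
The CYP1A2 pathway (24% of clearance) falls to 0.36× activity: 0.24 × 0.36 = 0.0864.
Non-CYP routes (19%) are unchanged.
Relative clearance = 0.0156 + 0.031 + 0.0864 + 0.19 = 0.323.
Because AUC varies inversely with clearance, the combined effect is 1 / 0.323 = 3.1.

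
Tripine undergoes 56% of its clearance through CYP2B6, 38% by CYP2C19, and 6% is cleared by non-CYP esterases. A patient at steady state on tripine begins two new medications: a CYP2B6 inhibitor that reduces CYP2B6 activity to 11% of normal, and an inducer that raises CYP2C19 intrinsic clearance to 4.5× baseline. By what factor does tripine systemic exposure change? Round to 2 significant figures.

0.55

The CYP2B6 pathway (56% of clearance) is reduced to 0.11× activity: 0.56 × 0.11 = 0.0616.
The CYP2C19 pathway (38% of clearance) is boosted to 4.5× activity: 0.38 × 4.5 = 1.71.
The remaining 6% of clearance is unaffected.
New clearance relative to baseline: 0.0616 + 1.71 + 0.06 = 1.8316.
Because systemic exposure varies inversely with clearance, the combined effect is 1 / 1.8316 = 0.55.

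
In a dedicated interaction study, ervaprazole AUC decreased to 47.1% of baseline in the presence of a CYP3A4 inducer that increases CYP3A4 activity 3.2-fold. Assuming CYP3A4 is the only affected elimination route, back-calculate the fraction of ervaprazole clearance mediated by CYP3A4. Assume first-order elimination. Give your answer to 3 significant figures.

Let fm be the CYP3A4 fraction. New clearance relative to baseline = fm × 3.2 + (1 − fm).
AUC ratio = 1 / (new CL fraction), so new CL fraction = 1 / 0.471 = 2.123.
fm × 3.2 + 1 − fm = 2.123  ⇒  fm × (3.2 − 1) = 1.123  ⇒  fm = 0.511.

0.511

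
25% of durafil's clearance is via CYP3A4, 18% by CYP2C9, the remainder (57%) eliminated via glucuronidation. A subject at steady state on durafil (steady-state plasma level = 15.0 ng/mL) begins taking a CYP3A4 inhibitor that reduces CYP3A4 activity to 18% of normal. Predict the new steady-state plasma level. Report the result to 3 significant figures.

CYP3A4: 0.25 × 0.18 = 0.045
CYP2C9: 0.18 (unchanged)
Other: 0.57 (unchanged)
New clearance relative to baseline: 0.045 + 0.18 + 0.57 = 0.795.
New steady-state plasma level = baseline ÷ relative clearance = 15.0 / 0.795 = 18.9 ng/mL.

18.9 ng/mL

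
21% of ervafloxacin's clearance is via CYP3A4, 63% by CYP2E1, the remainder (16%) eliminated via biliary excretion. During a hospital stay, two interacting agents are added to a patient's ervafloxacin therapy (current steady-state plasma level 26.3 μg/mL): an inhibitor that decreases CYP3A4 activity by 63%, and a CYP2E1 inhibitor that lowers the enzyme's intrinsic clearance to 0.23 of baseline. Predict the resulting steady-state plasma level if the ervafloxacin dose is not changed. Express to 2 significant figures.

The CYP3A4 pathway (21% of clearance) is reduced to 0.37× activity: 0.21 × 0.37 = 0.0777.
The CYP2E1 pathway (63% of clearance) is reduced to 0.23× activity: 0.63 × 0.23 = 0.1449.
Non-CYP routes (16%) are unchanged.
CL_new/CL_old = 0.0777 + 0.1449 + 0.16 = 0.3826.
Steady-state plasma level ∝ 1/CL: new value = 26.3 / 0.3826 = 69 μg/mL.

69 μg/mL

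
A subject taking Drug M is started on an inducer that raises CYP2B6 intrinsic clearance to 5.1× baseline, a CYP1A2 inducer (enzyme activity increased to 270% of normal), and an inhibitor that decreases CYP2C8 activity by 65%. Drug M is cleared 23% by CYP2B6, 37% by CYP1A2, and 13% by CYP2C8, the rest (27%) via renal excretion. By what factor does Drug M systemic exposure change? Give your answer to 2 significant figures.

The CYP2B6 pathway (23% of clearance) is boosted to 5.1× activity: 0.23 × 5.1 = 1.173.
The CYP1A2 pathway (37% of clearance) increases to 2.7× activity: 0.37 × 2.7 = 0.999.
The CYP2C8 pathway (13% of clearance) falls to 0.35× activity: 0.13 × 0.35 = 0.0455.
Non-CYP routes (27%) are unchanged.
CL_new/CL_old = 1.173 + 0.999 + 0.0455 + 0.27 = 2.4875.
Systemic exposure ∝ 1/CL: fold-change = 1 / 2.4875 = 0.40.

0.40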